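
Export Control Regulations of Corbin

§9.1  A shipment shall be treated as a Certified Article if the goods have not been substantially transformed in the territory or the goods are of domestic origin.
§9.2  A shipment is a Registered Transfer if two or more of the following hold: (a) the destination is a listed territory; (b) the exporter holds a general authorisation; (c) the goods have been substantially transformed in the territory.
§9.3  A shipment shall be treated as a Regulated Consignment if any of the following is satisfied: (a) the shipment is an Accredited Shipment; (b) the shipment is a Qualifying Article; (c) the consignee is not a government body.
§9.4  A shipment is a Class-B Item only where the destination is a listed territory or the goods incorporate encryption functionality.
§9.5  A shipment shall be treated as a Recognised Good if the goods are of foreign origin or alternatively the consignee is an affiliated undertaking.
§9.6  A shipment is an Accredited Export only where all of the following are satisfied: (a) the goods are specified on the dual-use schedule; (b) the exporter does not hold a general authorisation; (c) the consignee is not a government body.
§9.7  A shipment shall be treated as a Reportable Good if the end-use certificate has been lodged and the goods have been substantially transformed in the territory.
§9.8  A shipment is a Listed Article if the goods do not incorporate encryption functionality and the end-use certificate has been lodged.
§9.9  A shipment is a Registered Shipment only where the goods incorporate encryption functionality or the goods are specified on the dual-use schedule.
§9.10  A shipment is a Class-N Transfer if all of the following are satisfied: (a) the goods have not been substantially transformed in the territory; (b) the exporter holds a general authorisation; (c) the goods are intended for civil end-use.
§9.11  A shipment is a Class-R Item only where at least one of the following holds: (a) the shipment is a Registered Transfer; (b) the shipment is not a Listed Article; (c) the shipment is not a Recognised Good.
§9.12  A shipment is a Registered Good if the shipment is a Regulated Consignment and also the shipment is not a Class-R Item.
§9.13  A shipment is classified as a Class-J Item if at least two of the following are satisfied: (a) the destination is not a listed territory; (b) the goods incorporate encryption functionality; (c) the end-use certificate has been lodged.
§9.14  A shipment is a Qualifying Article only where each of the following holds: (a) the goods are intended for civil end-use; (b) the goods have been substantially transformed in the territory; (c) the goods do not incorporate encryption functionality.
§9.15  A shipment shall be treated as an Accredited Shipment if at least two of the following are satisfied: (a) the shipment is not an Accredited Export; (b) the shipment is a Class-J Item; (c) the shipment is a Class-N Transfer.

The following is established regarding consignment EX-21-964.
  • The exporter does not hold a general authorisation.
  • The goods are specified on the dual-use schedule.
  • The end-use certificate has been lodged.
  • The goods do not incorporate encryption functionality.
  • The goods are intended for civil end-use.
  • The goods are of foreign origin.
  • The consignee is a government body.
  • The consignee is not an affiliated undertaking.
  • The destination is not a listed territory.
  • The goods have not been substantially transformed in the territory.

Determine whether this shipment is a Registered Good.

§9.6 — Accredited Export: [the goods are specified on the dual-use schedule? yes] AND [the exporter does not hold a general authorisation? yes] AND [the consignee is not a government body? no] → not satisfied.
§9.13 — Class-J Item: the destination is not a listed territory? yes; the goods incorporate encryption functionality? no; the end-use certificate has been lodged? yes — 2 of 3 hold (need ≥2) → satisfied.
§9.10 — Class-N Transfer: [the goods have not been substantially transformed in the territory? yes] AND [the exporter holds a general authorisation? no] AND [the goods are intended for civil end-use? yes] → not satisfied.
§9.15 — Accredited Shipment: not an Accredited Export (§9.6)? yes; Class-J Item (§9.13)? yes; Class-N Transfer (§9.10)? no — 2 of 3 hold (need ≥2) → satisfied.
§9.14 — Qualifying Article: [the goods are intended for civil end-use? yes] AND [the goods have been substantially transformed in the territory? no] AND [the goods do not incorporate encryption functionality? yes] → not satisfied.
§9.3 — Regulated Consignment: [Accredited Shipment (§9.15)? yes] OR [Qualifying Article (§9.14)? no] OR [the consignee is not a government body? no] → satisfied.
§9.2 — Registered Transfer: the destination is a listed territory? no; the exporter holds a general authorisation? no; the goods have been substantially transformed in the territory? no — 0 of 3 hold (need ≥2) → not satisfied.
§9.8 — Listed Article: [the goods do not incorporate encryption functionality? yes] AND [the end-use certificate has been lodged? yes] → satisfied.
§9.5 — Recognised Good: [the goods are of foreign origin? yes] OR [the consignee is an affiliated undertaking? no] → satisfied.
§9.11 — Class-R Item: [Registered Transfer (§9.2)? no] OR [not a Listed Article (§9.8)? no] OR [not a Recognised Good (§9.5)? no] → not satisfied.
§9.12 — Registered Good: [Regulated Consignment (§9.3)? yes] AND [not a Class-R Item (§9.11)? yes] → satisfied.

Yes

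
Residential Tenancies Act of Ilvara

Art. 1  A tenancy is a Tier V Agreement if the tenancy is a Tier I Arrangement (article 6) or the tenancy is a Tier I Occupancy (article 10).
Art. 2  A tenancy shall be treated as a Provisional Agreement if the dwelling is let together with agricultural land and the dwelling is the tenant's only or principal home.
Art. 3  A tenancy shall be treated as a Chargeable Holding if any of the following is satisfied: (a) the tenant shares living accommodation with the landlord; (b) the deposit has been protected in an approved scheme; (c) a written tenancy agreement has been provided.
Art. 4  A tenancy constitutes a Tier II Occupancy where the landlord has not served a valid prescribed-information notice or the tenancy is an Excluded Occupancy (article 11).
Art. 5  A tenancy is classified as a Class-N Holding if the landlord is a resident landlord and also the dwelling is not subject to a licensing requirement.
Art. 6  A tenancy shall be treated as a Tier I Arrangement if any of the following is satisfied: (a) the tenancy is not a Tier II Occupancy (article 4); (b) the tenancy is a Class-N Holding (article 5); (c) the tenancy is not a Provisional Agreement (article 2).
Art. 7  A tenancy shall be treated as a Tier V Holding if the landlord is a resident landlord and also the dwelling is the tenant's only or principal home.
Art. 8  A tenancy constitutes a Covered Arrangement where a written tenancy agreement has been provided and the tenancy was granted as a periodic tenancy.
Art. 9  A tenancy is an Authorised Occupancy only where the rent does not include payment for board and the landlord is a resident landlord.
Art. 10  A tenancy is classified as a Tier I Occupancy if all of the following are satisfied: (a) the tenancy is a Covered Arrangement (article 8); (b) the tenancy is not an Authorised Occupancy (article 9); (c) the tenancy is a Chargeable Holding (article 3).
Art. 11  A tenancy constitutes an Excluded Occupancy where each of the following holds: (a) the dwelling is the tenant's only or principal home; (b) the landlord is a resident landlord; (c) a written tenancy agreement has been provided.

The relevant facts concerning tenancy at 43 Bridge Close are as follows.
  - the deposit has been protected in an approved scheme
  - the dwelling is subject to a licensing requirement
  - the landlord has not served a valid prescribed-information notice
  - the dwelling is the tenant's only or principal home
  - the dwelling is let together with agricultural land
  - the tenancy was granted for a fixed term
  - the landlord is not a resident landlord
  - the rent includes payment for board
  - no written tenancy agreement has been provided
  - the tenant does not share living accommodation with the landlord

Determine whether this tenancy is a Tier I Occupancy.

No

article 8 — Covered Arrangement: [a written tenancy agreement has been provided? no] AND [the tenancy was granted as a periodic tenancy? no] → not satisfied.
article 9 — Authorised Occupancy: [the rent does not include payment for board? no] AND [the landlord is a resident landlord? no] → not satisfied.
article 3 — Chargeable Holding: [the tenant shares living accommodation with the landlord? no] OR [the deposit has been protected in an approved scheme? yes] OR [a written tenancy agreement has been provided? no] → satisfied.
article 10 — Tier I Occupancy: [Covered Arrangement (article 8)? no] AND [not an Authorised Occupancy (article 9)? yes] AND [Chargeable Holding (article 3)? yes] → not satisfied.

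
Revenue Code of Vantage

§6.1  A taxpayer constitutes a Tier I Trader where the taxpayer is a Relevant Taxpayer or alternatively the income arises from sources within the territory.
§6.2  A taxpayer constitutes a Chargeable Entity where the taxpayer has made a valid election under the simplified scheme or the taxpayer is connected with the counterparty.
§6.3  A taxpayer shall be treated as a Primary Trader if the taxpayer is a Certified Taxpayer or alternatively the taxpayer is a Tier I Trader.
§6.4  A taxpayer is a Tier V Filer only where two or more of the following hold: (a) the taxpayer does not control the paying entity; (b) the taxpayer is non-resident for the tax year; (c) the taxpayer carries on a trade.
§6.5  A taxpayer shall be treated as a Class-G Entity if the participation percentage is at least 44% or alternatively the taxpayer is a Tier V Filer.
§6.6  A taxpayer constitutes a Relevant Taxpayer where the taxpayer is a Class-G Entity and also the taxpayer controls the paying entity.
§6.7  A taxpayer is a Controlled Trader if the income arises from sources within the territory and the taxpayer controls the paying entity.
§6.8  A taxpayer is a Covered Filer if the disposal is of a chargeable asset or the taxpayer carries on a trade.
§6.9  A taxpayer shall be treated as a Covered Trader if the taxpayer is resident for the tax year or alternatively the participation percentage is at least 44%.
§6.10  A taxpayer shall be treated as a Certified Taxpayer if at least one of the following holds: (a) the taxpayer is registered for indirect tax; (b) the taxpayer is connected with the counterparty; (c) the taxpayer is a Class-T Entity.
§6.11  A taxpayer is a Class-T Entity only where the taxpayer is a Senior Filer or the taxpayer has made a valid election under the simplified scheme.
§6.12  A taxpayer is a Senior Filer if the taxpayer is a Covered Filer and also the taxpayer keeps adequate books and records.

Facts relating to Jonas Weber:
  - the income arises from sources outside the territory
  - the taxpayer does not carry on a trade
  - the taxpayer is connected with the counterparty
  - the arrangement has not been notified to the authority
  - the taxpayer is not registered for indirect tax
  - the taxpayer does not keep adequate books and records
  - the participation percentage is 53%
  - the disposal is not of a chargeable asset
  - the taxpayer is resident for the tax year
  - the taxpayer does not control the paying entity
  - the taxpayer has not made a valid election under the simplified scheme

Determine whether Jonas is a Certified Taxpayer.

Yes

§6.8 — Covered Filer: [the disposal is of a chargeable asset? no] OR [the taxpayer carries on a trade? no] → not satisfied.
§6.12 — Senior Filer: [Covered Filer (§6.8)? no] AND [the taxpayer keeps adequate books and records? no] → not satisfied.
§6.11 — Class-T Entity: [Senior Filer (§6.12)? no] OR [the taxpayer has made a valid election under the simplified scheme? no] → not satisfied.
§6.10 — Certified Taxpayer: [the taxpayer is registered for indirect tax? no] OR [the taxpayer is connected with the counterparty? yes] OR [Class-T Entity (§6.11)? no] → satisfied.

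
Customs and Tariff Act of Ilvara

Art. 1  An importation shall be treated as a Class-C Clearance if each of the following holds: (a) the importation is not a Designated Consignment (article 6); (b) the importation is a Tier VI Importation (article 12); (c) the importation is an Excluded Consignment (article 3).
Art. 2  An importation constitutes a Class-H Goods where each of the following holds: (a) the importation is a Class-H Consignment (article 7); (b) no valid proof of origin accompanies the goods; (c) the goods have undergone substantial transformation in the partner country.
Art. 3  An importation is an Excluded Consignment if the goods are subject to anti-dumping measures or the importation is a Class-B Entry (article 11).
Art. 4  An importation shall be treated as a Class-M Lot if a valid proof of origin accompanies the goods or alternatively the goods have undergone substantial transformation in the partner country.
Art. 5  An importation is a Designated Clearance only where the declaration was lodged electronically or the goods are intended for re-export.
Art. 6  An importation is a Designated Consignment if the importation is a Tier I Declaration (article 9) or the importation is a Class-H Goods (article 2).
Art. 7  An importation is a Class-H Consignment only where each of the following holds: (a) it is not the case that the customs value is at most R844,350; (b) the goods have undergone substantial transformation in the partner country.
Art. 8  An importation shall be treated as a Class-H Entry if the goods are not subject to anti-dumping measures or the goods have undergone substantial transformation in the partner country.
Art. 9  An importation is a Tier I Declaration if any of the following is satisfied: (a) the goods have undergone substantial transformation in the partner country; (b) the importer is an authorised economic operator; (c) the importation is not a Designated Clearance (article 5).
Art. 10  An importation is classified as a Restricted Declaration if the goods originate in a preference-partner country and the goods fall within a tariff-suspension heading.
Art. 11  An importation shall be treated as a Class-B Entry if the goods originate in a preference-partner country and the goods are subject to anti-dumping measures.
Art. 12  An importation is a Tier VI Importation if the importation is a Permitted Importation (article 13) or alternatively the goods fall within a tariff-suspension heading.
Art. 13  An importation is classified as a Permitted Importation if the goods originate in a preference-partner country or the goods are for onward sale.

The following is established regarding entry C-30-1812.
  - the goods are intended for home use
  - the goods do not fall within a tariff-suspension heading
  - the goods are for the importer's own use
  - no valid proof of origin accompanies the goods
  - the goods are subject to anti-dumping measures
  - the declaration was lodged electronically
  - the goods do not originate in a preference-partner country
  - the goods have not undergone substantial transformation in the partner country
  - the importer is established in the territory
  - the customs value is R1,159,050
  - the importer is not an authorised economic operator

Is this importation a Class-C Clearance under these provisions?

Under article 5: the declaration was lodged electronically? yes; or the goods are intended for re-export? no. So the importation is a Designated Clearance.
Under article 9: the goods have undergone substantial transformation in the partner country? no; or the importer is an authorised economic operator? no; or not a Designated Clearance (article 5)? no. So the importation is not a Tier I Declaration.
Under article 7: customs value: R1,159,050 ≤ R844,350? no, so negated condition yes; and the goods have undergone substantial transformation in the partner country? no. So the importation is not a Class-H Consignment.
Under article 2: Class-H Consignment (article 7)? no; and no valid proof of origin accompanies the goods? yes; and the goods have undergone substantial transformation in the partner country? no. So the importation is not a Class-H Goods.
Under article 6: Tier I Declaration (article 9)? no; or Class-H Goods (article 2)? no. So the importation is not a Designated Consignment.
Under article 13: the goods originate in a preference-partner country? no; or the goods are for onward sale? no. So the importation is not a Permitted Importation.
Under article 12: Permitted Importation (article 13)? no; or the goods fall within a tariff-suspension heading? no. So the importation is not a Tier VI Importation.
Under article 11: the goods originate in a preference-partner country? no; and the goods are subject to anti-dumping measures? yes. So the importation is not a Class-B Entry.
Under article 3: the goods are subject to anti-dumping measures? yes; or Class-B Entry (article 11)? no. So the importation is an Excluded Consignment.
Under article 1: not a Designated Consignment (article 6)? yes; and Tier VI Importation (article 12)? no; and Excluded Consignment (article 3)? yes. So the importation is not a Class-C Clearance.

No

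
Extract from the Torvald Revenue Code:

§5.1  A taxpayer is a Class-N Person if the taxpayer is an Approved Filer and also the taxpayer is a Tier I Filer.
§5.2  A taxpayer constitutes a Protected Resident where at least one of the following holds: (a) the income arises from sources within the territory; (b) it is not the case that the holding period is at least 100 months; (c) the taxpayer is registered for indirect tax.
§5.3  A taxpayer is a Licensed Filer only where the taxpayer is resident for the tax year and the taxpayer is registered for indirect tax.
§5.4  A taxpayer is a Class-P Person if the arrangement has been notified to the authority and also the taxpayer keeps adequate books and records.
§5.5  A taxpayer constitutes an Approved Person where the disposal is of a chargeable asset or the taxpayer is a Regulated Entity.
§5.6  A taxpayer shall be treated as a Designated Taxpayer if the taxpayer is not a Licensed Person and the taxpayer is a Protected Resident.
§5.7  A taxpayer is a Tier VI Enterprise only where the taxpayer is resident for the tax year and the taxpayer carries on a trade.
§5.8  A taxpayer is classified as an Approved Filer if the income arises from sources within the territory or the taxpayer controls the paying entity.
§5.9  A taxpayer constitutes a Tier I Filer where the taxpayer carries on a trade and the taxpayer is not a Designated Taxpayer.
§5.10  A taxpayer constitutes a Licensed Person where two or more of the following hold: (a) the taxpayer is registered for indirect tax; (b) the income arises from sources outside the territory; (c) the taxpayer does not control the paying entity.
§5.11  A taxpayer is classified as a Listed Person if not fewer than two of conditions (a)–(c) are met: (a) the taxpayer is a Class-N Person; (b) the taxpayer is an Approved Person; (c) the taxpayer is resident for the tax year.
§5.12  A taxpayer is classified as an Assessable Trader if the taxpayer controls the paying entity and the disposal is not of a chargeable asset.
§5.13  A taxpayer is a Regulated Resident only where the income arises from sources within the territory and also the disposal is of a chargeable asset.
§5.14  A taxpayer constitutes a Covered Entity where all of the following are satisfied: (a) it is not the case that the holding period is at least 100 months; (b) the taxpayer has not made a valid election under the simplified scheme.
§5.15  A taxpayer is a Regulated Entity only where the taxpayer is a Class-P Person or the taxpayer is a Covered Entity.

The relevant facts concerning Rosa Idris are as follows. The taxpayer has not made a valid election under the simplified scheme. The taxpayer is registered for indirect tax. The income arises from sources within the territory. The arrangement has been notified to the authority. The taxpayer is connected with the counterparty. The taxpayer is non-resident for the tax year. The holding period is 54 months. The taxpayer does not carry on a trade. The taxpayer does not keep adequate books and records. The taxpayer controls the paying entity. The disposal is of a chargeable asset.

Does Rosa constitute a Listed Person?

No

§5.8 — Approved Filer: [the income arises from sources within the territory? yes] OR [the taxpayer controls the paying entity? yes] → satisfied.
§5.10 — Licensed Person: the taxpayer is registered for indirect tax? yes; the income arises from sources outside the territory? no; the taxpayer does not control the paying entity? no — 1 of 3 hold (need ≥2) → not satisfied.
§5.2 — Protected Resident: [the income arises from sources within the territory? yes] OR [holding period: 54 months ≥ 100 months? no, so negated condition yes] OR [the taxpayer is registered for indirect tax? yes] → satisfied.
§5.6 — Designated Taxpayer: [not a Licensed Person (§5.10)? yes] AND [Protected Resident (§5.2)? yes] → satisfied.
§5.9 — Tier I Filer: [the taxpayer carries on a trade? no] AND [not a Designated Taxpayer (§5.6)? no] → not satisfied.
§5.1 — Class-N Person: [Approved Filer (§5.8)? yes] AND [Tier I Filer (§5.9)? no] → not satisfied.
§5.4 — Class-P Person: [the arrangement has been notified to the authority? yes] AND [the taxpayer keeps adequate books and records? no] → not satisfied.
§5.14 — Covered Entity: [holding period: 54 months ≥ 100 months? no, so negated condition yes] AND [the taxpayer has not made a valid election under the simplified scheme? yes] → satisfied.
§5.15 — Regulated Entity: [Class-P Person (§5.4)? no] OR [Covered Entity (§5.14)? yes] → satisfied.
§5.5 — Approved Person: [the disposal is of a chargeable asset? yes] OR [Regulated Entity (§5.15)? yes] → satisfied.
§5.11 — Listed Person: Class-N Person (§5.1)? no; Approved Person (§5.5)? yes; the taxpayer is resident for the tax year? no — 1 of 3 hold (need ≥2) → not satisfied.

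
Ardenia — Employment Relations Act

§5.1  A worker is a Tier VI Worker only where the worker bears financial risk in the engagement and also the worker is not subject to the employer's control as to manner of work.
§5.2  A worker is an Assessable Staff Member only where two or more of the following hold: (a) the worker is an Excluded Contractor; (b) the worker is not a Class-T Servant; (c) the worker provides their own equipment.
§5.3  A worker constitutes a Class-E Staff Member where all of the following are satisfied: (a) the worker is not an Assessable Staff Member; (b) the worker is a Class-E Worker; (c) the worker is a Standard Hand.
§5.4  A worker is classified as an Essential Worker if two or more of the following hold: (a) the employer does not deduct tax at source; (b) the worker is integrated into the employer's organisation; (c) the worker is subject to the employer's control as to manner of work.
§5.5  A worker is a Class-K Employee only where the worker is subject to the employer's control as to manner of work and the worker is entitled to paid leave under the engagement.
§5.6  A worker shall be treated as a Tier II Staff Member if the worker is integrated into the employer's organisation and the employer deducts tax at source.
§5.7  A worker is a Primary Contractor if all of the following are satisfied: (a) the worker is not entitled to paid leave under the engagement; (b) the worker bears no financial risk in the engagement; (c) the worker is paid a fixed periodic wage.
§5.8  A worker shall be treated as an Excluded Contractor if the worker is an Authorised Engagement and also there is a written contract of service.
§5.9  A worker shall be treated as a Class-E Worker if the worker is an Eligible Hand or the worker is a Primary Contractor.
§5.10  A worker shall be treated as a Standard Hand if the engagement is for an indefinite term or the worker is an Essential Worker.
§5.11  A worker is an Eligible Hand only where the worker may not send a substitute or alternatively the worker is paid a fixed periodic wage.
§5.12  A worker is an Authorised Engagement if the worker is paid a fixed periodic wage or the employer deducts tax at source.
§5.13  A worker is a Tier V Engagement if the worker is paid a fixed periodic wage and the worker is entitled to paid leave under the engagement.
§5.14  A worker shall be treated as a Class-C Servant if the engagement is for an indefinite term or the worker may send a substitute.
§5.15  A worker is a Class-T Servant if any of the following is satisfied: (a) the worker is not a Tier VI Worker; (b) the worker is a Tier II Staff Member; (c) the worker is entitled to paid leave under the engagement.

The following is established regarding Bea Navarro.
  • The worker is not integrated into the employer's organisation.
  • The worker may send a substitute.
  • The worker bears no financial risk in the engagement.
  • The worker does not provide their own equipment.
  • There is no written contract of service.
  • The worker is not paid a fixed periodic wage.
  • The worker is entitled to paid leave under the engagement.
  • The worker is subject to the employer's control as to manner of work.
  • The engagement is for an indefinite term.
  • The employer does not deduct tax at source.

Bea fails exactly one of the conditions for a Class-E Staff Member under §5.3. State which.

Under §5.12: the worker is paid a fixed periodic wage? no; or the employer deducts tax at source? no. So the worker is not an Authorised Engagement.
Under §5.8: Authorised Engagement (§5.12)? no; and there is a written contract of service? no. So the worker is not an Excluded Contractor.
Under §5.1: the worker bears financial risk in the engagement? no; and the worker is not subject to the employer's control as to manner of work? no. So the worker is not a Tier VI Worker.
Under §5.6: the worker is integrated into the employer's organisation? no; and the employer deducts tax at source? no. So the worker is not a Tier II Staff Member.
Under §5.15: not a Tier VI Worker (§5.1)? yes; or Tier II Staff Member (§5.6)? no; or the worker is entitled to paid leave under the engagement? yes. So the worker is a Class-T Servant.
Under §5.2: Excluded Contractor (§5.8)? no; not a Class-T Servant (§5.15)? no; the worker provides their own equipment? no — 0 of 3 hold (need ≥2) → not satisfied.
Under §5.11: the worker may not send a substitute? no; or the worker is paid a fixed periodic wage? no. So the worker is not an Eligible Hand.
Under §5.7: the worker is not entitled to paid leave under the engagement? no; and the worker bears no financial risk in the engagement? yes; and the worker is paid a fixed periodic wage? no. So the worker is not a Primary Contractor.
Under §5.9: Eligible Hand (§5.11)? no; or Primary Contractor (§5.7)? no. So the worker is not a Class-E Worker.
Under §5.4: the employer does not deduct tax at source? yes; the worker is integrated into the employer's organisation? no; the worker is subject to the employer's control as to manner of work? yes — 2 of 3 hold (need ≥2) → satisfied.
Under §5.10: the engagement is for an indefinite term? yes; or Essential Worker (§5.4)? yes. So the worker is a Standard Hand.
Under §5.3: not an Assessable Staff Member (§5.2)? yes; and Class-E Worker (§5.9)? no; and Standard Hand (§5.10)? yes. So the worker is not a Class-E Staff Member.

Class-E Worker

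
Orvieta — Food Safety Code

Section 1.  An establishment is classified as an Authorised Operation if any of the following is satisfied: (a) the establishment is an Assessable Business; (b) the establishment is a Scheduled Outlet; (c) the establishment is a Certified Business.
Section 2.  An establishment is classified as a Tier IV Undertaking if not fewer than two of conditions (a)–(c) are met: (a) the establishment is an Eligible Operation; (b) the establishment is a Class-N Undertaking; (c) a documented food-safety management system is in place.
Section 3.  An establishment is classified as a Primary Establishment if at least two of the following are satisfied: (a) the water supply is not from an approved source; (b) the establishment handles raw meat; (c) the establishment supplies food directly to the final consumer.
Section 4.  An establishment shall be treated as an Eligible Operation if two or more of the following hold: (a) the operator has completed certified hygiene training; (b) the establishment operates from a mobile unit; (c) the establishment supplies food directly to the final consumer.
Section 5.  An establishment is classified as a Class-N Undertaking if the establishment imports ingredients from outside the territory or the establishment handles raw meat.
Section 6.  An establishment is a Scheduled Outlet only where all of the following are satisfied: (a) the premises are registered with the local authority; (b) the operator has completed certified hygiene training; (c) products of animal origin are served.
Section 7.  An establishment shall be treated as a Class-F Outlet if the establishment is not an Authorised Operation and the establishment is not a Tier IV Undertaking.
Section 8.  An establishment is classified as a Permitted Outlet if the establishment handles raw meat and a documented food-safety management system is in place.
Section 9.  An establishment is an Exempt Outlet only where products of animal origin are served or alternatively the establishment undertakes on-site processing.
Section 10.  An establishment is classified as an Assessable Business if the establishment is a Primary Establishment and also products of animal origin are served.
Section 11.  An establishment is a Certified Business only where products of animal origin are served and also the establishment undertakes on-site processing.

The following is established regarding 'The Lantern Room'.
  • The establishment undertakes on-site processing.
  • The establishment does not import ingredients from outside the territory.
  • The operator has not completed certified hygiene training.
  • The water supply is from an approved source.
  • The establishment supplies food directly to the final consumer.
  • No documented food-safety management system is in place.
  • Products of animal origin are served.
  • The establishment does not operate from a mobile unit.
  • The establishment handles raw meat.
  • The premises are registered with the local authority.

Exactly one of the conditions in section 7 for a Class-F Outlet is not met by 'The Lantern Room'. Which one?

section 3 — Primary Establishment: the water supply is not from an approved source? no; the establishment handles raw meat? yes; the establishment supplies food directly to the final consumer? yes — 2 of 3 hold (need ≥2) → satisfied.
section 10 — Assessable Business: [Primary Establishment (section 3)? yes] AND [products of animal origin are served? yes] → satisfied.
section 6 — Scheduled Outlet: [the premises are registered with the local authority? yes] AND [the operator has completed certified hygiene training? no] AND [products of animal origin are served? yes] → not satisfied.
section 11 — Certified Business: [products of animal origin are served? yes] AND [the establishment undertakes on-site processing? yes] → satisfied.
section 1 — Authorised Operation: [Assessable Business (section 10)? yes] OR [Scheduled Outlet (section 6)? no] OR [Certified Business (section 11)? yes] → satisfied.
section 4 — Eligible Operation: the operator has completed certified hygiene training? no; the establishment operates from a mobile unit? no; the establishment supplies food directly to the final consumer? yes — 1 of 3 hold (need ≥2) → not satisfied.
section 5 — Class-N Undertaking: [the establishment imports ingredients from outside the territory? no] OR [the establishment handles raw meat? yes] → satisfied.
section 2 — Tier IV Undertaking: Eligible Operation (section 4)? no; Class-N Undertaking (section 5)? yes; a documented food-safety management system is in place? no — 1 of 3 hold (need ≥2) → not satisfied.
section 7 — Class-F Outlet: [not an Authorised Operation (section 1)? no] AND [not a Tier IV Undertaking (section 2)? yes] → not satisfied.

Authorised Operation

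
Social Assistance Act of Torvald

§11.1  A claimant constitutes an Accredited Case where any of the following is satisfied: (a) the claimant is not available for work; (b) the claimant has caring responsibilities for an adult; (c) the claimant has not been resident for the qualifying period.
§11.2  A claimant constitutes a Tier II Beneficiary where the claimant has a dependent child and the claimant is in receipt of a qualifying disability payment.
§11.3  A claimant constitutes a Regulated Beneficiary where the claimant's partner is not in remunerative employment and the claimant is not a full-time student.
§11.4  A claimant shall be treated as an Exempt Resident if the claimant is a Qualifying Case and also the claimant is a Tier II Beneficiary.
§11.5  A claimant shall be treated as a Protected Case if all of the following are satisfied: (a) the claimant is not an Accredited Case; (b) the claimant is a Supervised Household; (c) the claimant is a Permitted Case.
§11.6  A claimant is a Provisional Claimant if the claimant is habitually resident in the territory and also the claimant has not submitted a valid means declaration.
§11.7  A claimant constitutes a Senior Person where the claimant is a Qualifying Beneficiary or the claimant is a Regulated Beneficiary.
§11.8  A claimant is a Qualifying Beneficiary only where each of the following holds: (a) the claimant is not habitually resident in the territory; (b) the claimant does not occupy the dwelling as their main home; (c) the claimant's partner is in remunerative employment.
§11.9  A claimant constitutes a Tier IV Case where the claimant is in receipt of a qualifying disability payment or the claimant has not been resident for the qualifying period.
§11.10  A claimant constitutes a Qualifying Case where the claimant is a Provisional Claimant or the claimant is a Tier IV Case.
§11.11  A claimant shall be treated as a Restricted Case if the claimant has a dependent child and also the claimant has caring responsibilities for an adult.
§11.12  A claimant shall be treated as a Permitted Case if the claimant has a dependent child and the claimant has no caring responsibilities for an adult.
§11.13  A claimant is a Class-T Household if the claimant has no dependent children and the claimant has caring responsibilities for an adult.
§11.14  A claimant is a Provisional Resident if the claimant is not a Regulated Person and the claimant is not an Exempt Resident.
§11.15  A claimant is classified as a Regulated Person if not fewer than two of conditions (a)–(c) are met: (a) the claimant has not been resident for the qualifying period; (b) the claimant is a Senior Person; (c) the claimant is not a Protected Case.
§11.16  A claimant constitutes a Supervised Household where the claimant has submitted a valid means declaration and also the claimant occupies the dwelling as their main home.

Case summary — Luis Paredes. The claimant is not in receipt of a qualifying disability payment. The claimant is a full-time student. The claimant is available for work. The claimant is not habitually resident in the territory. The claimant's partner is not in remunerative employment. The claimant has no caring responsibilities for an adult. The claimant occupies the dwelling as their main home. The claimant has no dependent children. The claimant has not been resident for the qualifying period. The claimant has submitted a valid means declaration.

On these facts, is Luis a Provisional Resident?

§11.8 — Qualifying Beneficiary: [the claimant is not habitually resident in the territory? yes] AND [the claimant does not occupy the dwelling as their main home? no] AND [the claimant's partner is in remunerative employment? no] → not satisfied.
§11.3 — Regulated Beneficiary: [the claimant's partner is not in remunerative employment? yes] AND [the claimant is not a full-time student? no] → not satisfied.
§11.7 — Senior Person: [Qualifying Beneficiary (§11.8)? no] OR [Regulated Beneficiary (§11.3)? no] → not satisfied.
§11.1 — Accredited Case: [the claimant is not available for work? no] OR [the claimant has caring responsibilities for an adult? no] OR [the claimant has not been resident for the qualifying period? yes] → satisfied.
§11.16 — Supervised Household: [the claimant has submitted a valid means declaration? yes] AND [the claimant occupies the dwelling as their main home? yes] → satisfied.
§11.12 — Permitted Case: [the claimant has a dependent child? no] AND [the claimant has no caring responsibilities for an adult? yes] → not satisfied.
§11.5 — Protected Case: [not an Accredited Case (§11.1)? no] AND [Supervised Household (§11.16)? yes] AND [Permitted Case (§11.12)? no] → not satisfied.
§11.15 — Regulated Person: the claimant has not been resident for the qualifying period? yes; Senior Person (§11.7)? no; not a Protected Case (§11.5)? yes — 2 of 3 hold (need ≥2) → satisfied.
§11.6 — Provisional Claimant: [the claimant is habitually resident in the territory? no] AND [the claimant has not submitted a valid means declaration? no] → not satisfied.
§11.9 — Tier IV Case: [the claimant is in receipt of a qualifying disability payment? no] OR [the claimant has not been resident for the qualifying period? yes] → satisfied.
§11.10 — Qualifying Case: [Provisional Claimant (§11.6)? no] OR [Tier IV Case (§11.9)? yes] → satisfied.
§11.2 — Tier II Beneficiary: [the claimant has a dependent child? no] AND [the claimant is in receipt of a qualifying disability payment? no] → not satisfied.
§11.4 — Exempt Resident: [Qualifying Case (§11.10)? yes] AND [Tier II Beneficiary (§11.2)? no] → not satisfied.
§11.14 — Provisional Resident: [not a Regulated Person (§11.15)? no] AND [not an Exempt Resident (§11.4)? yes] → not satisfied.

No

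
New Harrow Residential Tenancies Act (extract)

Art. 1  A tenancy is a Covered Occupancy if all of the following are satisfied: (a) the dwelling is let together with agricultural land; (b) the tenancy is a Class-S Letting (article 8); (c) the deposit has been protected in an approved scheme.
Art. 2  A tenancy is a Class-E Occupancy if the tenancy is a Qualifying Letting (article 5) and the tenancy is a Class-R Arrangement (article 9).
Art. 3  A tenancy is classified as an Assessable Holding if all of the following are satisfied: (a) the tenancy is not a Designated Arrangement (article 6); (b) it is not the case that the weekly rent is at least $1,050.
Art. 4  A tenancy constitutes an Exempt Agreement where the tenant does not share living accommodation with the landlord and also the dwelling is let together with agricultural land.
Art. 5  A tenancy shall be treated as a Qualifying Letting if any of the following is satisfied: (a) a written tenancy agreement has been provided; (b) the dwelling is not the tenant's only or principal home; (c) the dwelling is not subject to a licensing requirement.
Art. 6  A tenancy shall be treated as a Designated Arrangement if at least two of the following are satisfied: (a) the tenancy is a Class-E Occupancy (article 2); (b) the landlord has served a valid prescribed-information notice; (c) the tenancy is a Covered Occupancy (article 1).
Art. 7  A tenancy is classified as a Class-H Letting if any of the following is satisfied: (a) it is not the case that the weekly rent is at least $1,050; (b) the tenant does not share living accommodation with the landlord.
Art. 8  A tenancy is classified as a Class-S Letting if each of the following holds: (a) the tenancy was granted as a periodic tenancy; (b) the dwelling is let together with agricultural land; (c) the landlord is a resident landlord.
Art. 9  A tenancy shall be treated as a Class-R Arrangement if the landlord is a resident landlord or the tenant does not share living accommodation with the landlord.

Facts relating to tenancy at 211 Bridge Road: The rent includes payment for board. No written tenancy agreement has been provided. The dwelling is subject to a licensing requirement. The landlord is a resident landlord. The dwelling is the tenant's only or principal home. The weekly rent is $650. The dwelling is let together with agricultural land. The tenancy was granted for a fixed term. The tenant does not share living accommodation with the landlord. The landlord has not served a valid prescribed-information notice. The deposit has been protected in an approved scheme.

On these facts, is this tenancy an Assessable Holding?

article 5 — Qualifying Letting: [a written tenancy agreement has been provided? no] OR [the dwelling is not the tenant's only or principal home? no] OR [the dwelling is not subject to a licensing requirement? no] → not satisfied.
article 9 — Class-R Arrangement: [the landlord is a resident landlord? yes] OR [the tenant does not share living accommodation with the landlord? yes] → satisfied.
article 2 — Class-E Occupancy: [Qualifying Letting (article 5)? no] AND [Class-R Arrangement (article 9)? yes] → not satisfied.
article 8 — Class-S Letting: [the tenancy was granted as a periodic tenancy? no] AND [the dwelling is let together with agricultural land? yes] AND [the landlord is a resident landlord? yes] → not satisfied.
article 1 — Covered Occupancy: [the dwelling is let together with agricultural land? yes] AND [Class-S Letting (article 8)? no] AND [the deposit has been protected in an approved scheme? yes] → not satisfied.
article 6 — Designated Arrangement: Class-E Occupancy (article 2)? no; the landlord has served a valid prescribed-information notice? no; Covered Occupancy (article 1)? no — 0 of 3 hold (need ≥2) → not satisfied.
article 3 — Assessable Holding: [not a Designated Arrangement (article 6)? yes] AND [weekly rent: $650 ≥ $1,050? no, so negated condition yes] → satisfied.

Yes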